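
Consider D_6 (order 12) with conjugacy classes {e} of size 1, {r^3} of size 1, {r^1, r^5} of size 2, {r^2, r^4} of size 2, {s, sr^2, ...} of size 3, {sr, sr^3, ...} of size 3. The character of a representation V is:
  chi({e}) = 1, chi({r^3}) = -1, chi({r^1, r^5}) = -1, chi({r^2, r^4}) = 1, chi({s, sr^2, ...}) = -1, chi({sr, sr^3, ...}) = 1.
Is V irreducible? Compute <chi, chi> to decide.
Irreducible: <chi, chi> = 1.

Proof sketch: <chi, chi> = (1/|G|) sum_C |C| * |chi(C)|^2 = (1/12)[1*|1|^2 + 1*|-1|^2 + 2*|-1|^2 + 2*|1|^2 + 3*|-1|^2 + 3*|1|^2]
  = (1/12)[(1) + (1) + (2) + (2) + (3) + (3)] = 12/12 = 1.
A character is irreducible iff <chi, chi> = 1, so this representation is irreducible.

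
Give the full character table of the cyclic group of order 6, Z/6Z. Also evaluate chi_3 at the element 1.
Character table of Z/6Z (irreps indexed chi_0,...,chi_5 with chi_k(m) = zeta_6^(k*m), zeta_6 = exp(2*pi*i/6)):
  irrep \ class  {0} (size 1)  {1} (size 1)    {2} (size 1)    {3} (size 1)  {4} (size 1)    {5} (size 1)  
  chi_0          1             1               1               1             1               1             
  chi_1          1             exp(I*pi/3)     exp(2*I*pi/3)   -1            exp(-2*I*pi/3)  exp(-I*pi/3)  
  chi_2          1             exp(2*I*pi/3)   exp(-2*I*pi/3)  1             exp(2*I*pi/3)   exp(-2*I*pi/3)
  chi_3          1             -1              1               -1            1               -1            
  chi_4          1             exp(-2*I*pi/3)  exp(2*I*pi/3)   1             exp(-2*I*pi/3)  exp(2*I*pi/3) 
  chi_5          1             exp(-I*pi/3)    exp(-2*I*pi/3)  -1            exp(2*I*pi/3)   exp(I*pi/3)   

Spot check: chi_3(1) = zeta_6^(3*1) = zeta_6^3 = -1.

Why: Z/6Z is abelian, so all 6 irreducible complex representations are 1-dimensional. They are given by chi_k(m) = zeta_6^(k*m) for k = 0,...,5. Row orthogonality: sum_m chi_k(m) conj(chi_l(m)) = 6 * [k = l].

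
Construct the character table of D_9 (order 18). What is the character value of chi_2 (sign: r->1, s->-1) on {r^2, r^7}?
Conjugacy classes: {e} of size 1, {r^1, r^8} of size 2, {r^2, r^7} of size 2, {r^3, r^6} of size 2, {r^4, r^5} of size 2, {s, sr, ..., sr^8} of size 9.
Character table:
  irrep \ class              {e} (size 1)  {r^1, r^8} (size 2)  {r^2, r^7} (size 2)  {r^3, r^6} (size 2)  {r^4, r^5} (size 2)  {s, sr, ..., sr^8} (size 9)
  chi_1 (triv)               1             1                    1                    1                    1                    1                          
  chi_2 (sign: r->1, s->-1)  1             1                    1                    1                    1                    -1                         
  chi_3 (2d, j=1)            2             2*cos(2*pi/9)        2*cos(4*pi/9)        -1                   -2*cos(pi/9)         0                          
  chi_4 (2d, j=2)            2             2*cos(4*pi/9)        -2*cos(pi/9)         -1                   2*cos(2*pi/9)        0                          
  chi_5 (2d, j=3)            2             -1                   -1                   2                    -1                   0                          
  chi_6 (2d, j=4)            2             -2*cos(pi/9)         2*cos(2*pi/9)        -1                   2*cos(4*pi/9)        0                          

Spot check: chi_2 (sign: r->1, s->-1) on {r^2, r^7} = 1.

Why: D_9 has order 2*9 = 18 with 6 conjugacy classes, hence 6 irreducibles. Sum of squared dims 1 + 1 + 4 + 4 + 4 + 4 = 18 = |G|. Linear characters come from the abelianisation; the 2-dimensional irreps have character r^k -> 2*cos(2*pi*j*k/9), reflections -> 0.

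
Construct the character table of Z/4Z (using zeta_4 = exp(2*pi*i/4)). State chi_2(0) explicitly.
Character table of Z/4Z (irreps indexed chi_0,...,chi_3 with chi_k(m) = zeta_4^(k*m), zeta_4 = exp(2*pi*i/4)):
  irrep \ class  {0} (size 1)  {1} (size 1)  {2} (size 1)  {3} (size 1)
  chi_0          1             1             1             1           
  chi_1          1             I             -1            -I          
  chi_2          1             -1            1             -1          
  chi_3          1             -I            -1            I           

Spot check: chi_2(0) = zeta_4^(2*0) = zeta_4^0 = 1.

Details: Z/4Z is abelian, so all 4 irreducible complex representations are 1-dimensional. They are given by chi_k(m) = zeta_4^(k*m) for k = 0,...,3. Row orthogonality: sum_m chi_k(m) conj(chi_l(m)) = 4 * [k = l].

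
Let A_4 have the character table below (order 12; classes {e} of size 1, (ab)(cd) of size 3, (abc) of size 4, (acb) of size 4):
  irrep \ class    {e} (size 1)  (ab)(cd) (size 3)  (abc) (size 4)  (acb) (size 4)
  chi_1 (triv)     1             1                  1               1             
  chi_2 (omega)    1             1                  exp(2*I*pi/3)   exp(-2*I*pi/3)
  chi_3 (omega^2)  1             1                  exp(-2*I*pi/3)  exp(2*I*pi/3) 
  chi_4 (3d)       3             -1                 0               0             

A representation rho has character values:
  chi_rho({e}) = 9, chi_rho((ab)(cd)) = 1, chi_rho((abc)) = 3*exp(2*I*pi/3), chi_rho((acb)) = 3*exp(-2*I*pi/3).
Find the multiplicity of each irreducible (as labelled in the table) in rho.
Multiplicities: chi_1: 0, chi_2: 3, chi_3: 0, chi_4: 2.

Solution. Use <chi_rho, chi> = (1/|G|) sum_C |C| * chi_rho(C) * conj(chi(C)) with |G| = 12 for each irreducible chi in the table:
  <chi_rho, chi_1> = (1/12)[1*(9)*conj(1) + 3*(1)*conj(1) + 4*(3*exp(2*I*pi/3))*conj(1) + 4*(3*exp(-2*I*pi/3))*conj(1)]
      = (1/12)[(9) + (3) + (12*exp(2*I*pi/3)) + (12*exp(-2*I*pi/3))] = 0/12 = 0
  <chi_rho, chi_2> = (1/12)[1*(9)*conj(1) + 3*(1)*conj(1) + 4*(3*exp(2*I*pi/3))*conj(exp(2*I*pi/3)) + 4*(3*exp(-2*I*pi/3))*conj(exp(-2*I*pi/3))]
      = (1/12)[(9) + (3) + (12) + (12)] = 36/12 = 3
  <chi_rho, chi_3> = (1/12)[1*(9)*conj(1) + 3*(1)*conj(1) + 4*(3*exp(2*I*pi/3))*conj(exp(-2*I*pi/3)) + 4*(3*exp(-2*I*pi/3))*conj(exp(2*I*pi/3))]
      = (1/12)[(9) + (3) + (12*exp(-2*I*pi/3)) + (12*exp(2*I*pi/3))] = 0/12 = 0
  <chi_rho, chi_4> = (1/12)[1*(9)*conj(3) + 3*(1)*conj(-1) + 4*(3*exp(2*I*pi/3))*conj(0) + 4*(3*exp(-2*I*pi/3))*conj(0)]
      = (1/12)[(27) + (-3) + (0) + (0)] = 24/12 = 2
(Exp terms are combined using exp(i*s)*conj(exp(i*t)) = exp(i*(s-t)), and sums of them are collapsed using the identity that for every m > 1 the m distinct m-th roots of unity sum to 0, e.g. 1 + exp(2*I*pi/3) + exp(-2*I*pi/3) = 0.)
Dimension check: dim(rho) = sum (mult * dim) = 0*1 + 3*1 + 0*1 + 2*3 = 9 = chi_rho(e) = 9.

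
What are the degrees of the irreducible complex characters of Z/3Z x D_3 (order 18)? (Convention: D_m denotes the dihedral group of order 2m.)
Dimensions: 1, 1, 1, 1, 1, 1, 2, 2, 2

Details: There are 9 irreducibles (= number of conjugacy classes). Their dimensions d_i satisfy sum d_i^2 = |G| = 18: 1 + 1 + 1 + 1 + 1 + 1 + 4 + 4 + 4 = 18. (For the product with Z/3Z: each of the 3 1-dim characters of Z/3Z tensors with each irrep of D_3, giving 3 copies of each D_3-dimension.)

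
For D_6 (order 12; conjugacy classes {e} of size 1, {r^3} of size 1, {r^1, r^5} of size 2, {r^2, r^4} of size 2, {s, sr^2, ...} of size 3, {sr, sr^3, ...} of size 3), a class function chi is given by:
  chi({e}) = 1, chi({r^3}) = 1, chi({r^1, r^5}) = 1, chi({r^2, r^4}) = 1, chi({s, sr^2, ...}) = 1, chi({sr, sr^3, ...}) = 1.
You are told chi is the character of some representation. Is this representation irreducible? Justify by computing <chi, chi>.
Irreducible: <chi, chi> = 1.

Derivation: <chi, chi> = (1/|G|) sum_C |C| * |chi(C)|^2 = (1/12)[1*|1|^2 + 1*|1|^2 + 2*|1|^2 + 2*|1|^2 + 3*|1|^2 + 3*|1|^2]
  = (1/12)[(1) + (1) + (2) + (2) + (3) + (3)] = 12/12 = 1.
A character is irreducible iff <chi, chi> = 1, so this representation is irreducible.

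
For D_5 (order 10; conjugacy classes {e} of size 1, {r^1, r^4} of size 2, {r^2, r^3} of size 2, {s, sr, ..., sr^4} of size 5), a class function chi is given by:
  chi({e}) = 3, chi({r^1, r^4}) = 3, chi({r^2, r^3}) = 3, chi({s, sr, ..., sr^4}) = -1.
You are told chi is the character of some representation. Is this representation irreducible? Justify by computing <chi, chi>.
Not irreducible (reducible): <chi, chi> = 5 > 1.

<chi, chi> = (1/|G|) sum_C |C| * |chi(C)|^2 = (1/10)[1*|3|^2 + 2*|3|^2 + 2*|3|^2 + 5*|-1|^2]
  = (1/10)[(9) + (18) + (18) + (5)] = 50/10 = 5.
A character is irreducible iff <chi, chi> = 1, so this representation is reducible.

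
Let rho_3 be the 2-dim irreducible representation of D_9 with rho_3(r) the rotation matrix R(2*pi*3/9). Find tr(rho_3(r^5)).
chi_{rho_3}(r^5) = 2*cos(2*pi*3*5/9) = -1

Reasoning: rho_3(r^5) is rotation by angle 2*pi*3*5/9, whose trace is 2*cos(2*pi*3*5/9) = -1.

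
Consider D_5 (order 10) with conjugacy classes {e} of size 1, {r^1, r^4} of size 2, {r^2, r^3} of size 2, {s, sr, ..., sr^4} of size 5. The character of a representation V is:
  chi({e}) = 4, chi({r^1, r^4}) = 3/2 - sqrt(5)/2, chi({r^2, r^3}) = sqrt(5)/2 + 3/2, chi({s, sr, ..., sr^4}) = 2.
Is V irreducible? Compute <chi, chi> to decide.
Not irreducible (reducible): <chi, chi> = 5 > 1.

<chi, chi> = (1/|G|) sum_C |C| * |chi(C)|^2 = (1/10)[1*|4|^2 + 2*|3/2 - sqrt(5)/2|^2 + 2*|sqrt(5)/2 + 3/2|^2 + 5*|2|^2]
  = (1/10)[(16) + (7 - 3*sqrt(5)) + (3*sqrt(5) + 7) + (20)] = 50/10 = 5.
A character is irreducible iff <chi, chi> = 1, so this representation is reducible.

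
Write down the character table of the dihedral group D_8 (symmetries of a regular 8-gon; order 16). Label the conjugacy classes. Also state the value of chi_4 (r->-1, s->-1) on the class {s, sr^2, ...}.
Conjugacy classes: {e} of size 1, {r^4} of size 1, {r^1, r^7} of size 2, {r^2, r^6} of size 2, {r^3, r^5} of size 2, {s, sr^2, ...} of size 4, {sr, sr^3, ...} of size 4.
Character table:
  irrep \ class              {e} (size 1)  {r^4} (size 1)  {r^1, r^7} (size 2)  {r^2, r^6} (size 2)  {r^3, r^5} (size 2)  {s, sr^2, ...} (size 4)  {sr, sr^3, ...} (size 4)
  chi_1 (triv)               1             1               1                    1                    1                    1                        1                       
  chi_2 (sign: r->1, s->-1)  1             1               1                    1                    1                    -1                       -1                      
  chi_3 (r->-1, s->1)        1             1               -1                   1                    -1                   1                        -1                      
  chi_4 (r->-1, s->-1)       1             1               -1                   1                    -1                   -1                       1                       
  chi_5 (2d, j=1)            2             -2              sqrt(2)              0                    -sqrt(2)             0                        0                       
  chi_6 (2d, j=2)            2             2               0                    -2                   0                    0                        0                       
  chi_7 (2d, j=3)            2             -2              -sqrt(2)             0                    sqrt(2)              0                        0                       

Spot check: chi_4 (r->-1, s->-1) on {s, sr^2, ...} = -1.

Justification: D_8 has order 2*8 = 16 with 7 conjugacy classes, hence 7 irreducibles. Sum of squared dims 1 + 1 + 1 + 1 + 4 + 4 + 4 = 16 = |G|. Linear characters come from the abelianisation; the 2-dimensional irreps have character r^k -> 2*cos(2*pi*j*k/8), reflections -> 0.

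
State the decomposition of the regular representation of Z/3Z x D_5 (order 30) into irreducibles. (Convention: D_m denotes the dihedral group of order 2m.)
Each irreducible V_i of dimension d_i appears with multiplicity d_i, i.e. rho_reg = (direct sum over all irreducibles V_i) d_i V_i. The irreducible dimensions for Z/3Z x D_5 are 1, 1, 1, 1, 1, 1, 2, 2, 2, 2, 2, 2: 6 irreducibles of dimension 1, each with multiplicity 1; 6 irreducibles of dimension 2, each with multiplicity 2. Total dimension 6*1*1 + 6*2*2 = 30 = |G|.

Derivation: General theorem: in the regular representation of a finite group G, each irreducible appears with multiplicity equal to its dimension. Check: dim(rho_reg) = sum d_i^2 = 1 + 1 + 1 + 1 + 1 + 1 + 4 + 4 + 4 + 4 + 4 + 4 = 30 = |G|.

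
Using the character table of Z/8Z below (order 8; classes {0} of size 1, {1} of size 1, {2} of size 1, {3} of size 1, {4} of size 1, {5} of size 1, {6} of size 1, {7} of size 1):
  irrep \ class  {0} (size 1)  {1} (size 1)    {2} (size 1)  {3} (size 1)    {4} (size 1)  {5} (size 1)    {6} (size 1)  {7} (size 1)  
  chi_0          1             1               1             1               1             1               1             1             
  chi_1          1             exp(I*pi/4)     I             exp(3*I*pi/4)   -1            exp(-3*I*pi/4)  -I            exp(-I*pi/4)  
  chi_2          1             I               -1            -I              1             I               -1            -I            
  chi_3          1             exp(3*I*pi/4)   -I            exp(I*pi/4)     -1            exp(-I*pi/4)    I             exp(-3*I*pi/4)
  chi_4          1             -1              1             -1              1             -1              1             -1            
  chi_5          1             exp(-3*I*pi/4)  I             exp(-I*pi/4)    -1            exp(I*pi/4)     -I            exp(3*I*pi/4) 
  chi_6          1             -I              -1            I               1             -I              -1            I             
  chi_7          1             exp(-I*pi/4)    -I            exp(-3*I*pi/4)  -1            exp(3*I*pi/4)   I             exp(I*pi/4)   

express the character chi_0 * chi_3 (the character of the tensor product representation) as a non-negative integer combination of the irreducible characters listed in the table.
chi_0 tensor chi_3 = chi_3 (all other irreducibles have multiplicity 0).

Proof sketch: The character of a tensor product is the pointwise product (chi_0 * chi_3)(C) = chi_0(C) * chi_3(C):
  {0}: (1)*(1), {1}: (1)*(exp(3*I*pi/4)), {2}: (1)*(-I), {3}: (1)*(exp(I*pi/4)), {4}: (1)*(-1), {5}: (1)*(exp(-I*pi/4)), {6}: (1)*(I), {7}: (1)*(exp(-3*I*pi/4))
so (chi_0 * chi_3) takes values
  {0} -> 1, {1} -> exp(3*I*pi/4), {2} -> -I, {3} -> exp(I*pi/4), {4} -> -1, {5} -> exp(-I*pi/4), {6} -> I, {7} -> exp(-3*I*pi/4).
Now take the inner product of this character with each irreducible chi from the table, <chi_0*chi_3, chi> = (1/8) sum_C |C| (chi_0*chi_3)(C) conj(chi(C)):
  <chi_0*chi_3, chi_0> = (1/8)[1*(1)*conj(1) + 1*(exp(3*I*pi/4))*conj(1) + 1*(-I)*conj(1) + 1*(exp(I*pi/4))*conj(1) + 1*(-1)*conj(1) + 1*(exp(-I*pi/4))*conj(1) + 1*(I)*conj(1) + 1*(exp(-3*I*pi/4))*conj(1)]
      = (1/8)[(1) + (exp(3*I*pi/4)) + (-I) + (exp(I*pi/4)) + (-1) + (exp(-I*pi/4)) + (I) + (exp(-3*I*pi/4))] = 0/8 = 0
  <chi_0*chi_3, chi_1> = (1/8)[1*(1)*conj(1) + 1*(exp(3*I*pi/4))*conj(exp(I*pi/4)) + 1*(-I)*conj(I) + 1*(exp(I*pi/4))*conj(exp(3*I*pi/4)) + 1*(-1)*conj(-1) + 1*(exp(-I*pi/4))*conj(exp(-3*I*pi/4)) + 1*(I)*conj(-I) + 1*(exp(-3*I*pi/4))*conj(exp(-I*pi/4))]
      = (1/8)[(1) + (I) + (-1) + (-I) + (1) + (I) + (-1) + (-I)] = 0/8 = 0
  <chi_0*chi_3, chi_2> = (1/8)[1*(1)*conj(1) + 1*(exp(3*I*pi/4))*conj(I) + 1*(-I)*conj(-1) + 1*(exp(I*pi/4))*conj(-I) + 1*(-1)*conj(1) + 1*(exp(-I*pi/4))*conj(I) + 1*(I)*conj(-1) + 1*(exp(-3*I*pi/4))*conj(-I)]
      = (1/8)[(1) + (-exp(-3*I*pi/4)) + (I) + (exp(3*I*pi/4)) + (-1) + (-exp(I*pi/4)) + (-I) + (exp(-I*pi/4))] = 0/8 = 0
  <chi_0*chi_3, chi_3> = (1/8)[1*(1)*conj(1) + 1*(exp(3*I*pi/4))*conj(exp(3*I*pi/4)) + 1*(-I)*conj(-I) + 1*(exp(I*pi/4))*conj(exp(I*pi/4)) + 1*(-1)*conj(-1) + 1*(exp(-I*pi/4))*conj(exp(-I*pi/4)) + 1*(I)*conj(I) + 1*(exp(-3*I*pi/4))*conj(exp(-3*I*pi/4))]
      = (1/8)[(1) + (1) + (1) + (1) + (1) + (1) + (1) + (1)] = 8/8 = 1
  <chi_0*chi_3, chi_4> = (1/8)[1*(1)*conj(1) + 1*(exp(3*I*pi/4))*conj(-1) + 1*(-I)*conj(1) + 1*(exp(I*pi/4))*conj(-1) + 1*(-1)*conj(1) + 1*(exp(-I*pi/4))*conj(-1) + 1*(I)*conj(1) + 1*(exp(-3*I*pi/4))*conj(-1)]
      = (1/8)[(1) + (-exp(3*I*pi/4)) + (-I) + (-exp(I*pi/4)) + (-1) + (-exp(-I*pi/4)) + (I) + (-exp(-3*I*pi/4))] = 0/8 = 0
  <chi_0*chi_3, chi_5> = (1/8)[1*(1)*conj(1) + 1*(exp(3*I*pi/4))*conj(exp(-3*I*pi/4)) + 1*(-I)*conj(I) + 1*(exp(I*pi/4))*conj(exp(-I*pi/4)) + 1*(-1)*conj(-1) + 1*(exp(-I*pi/4))*conj(exp(I*pi/4)) + 1*(I)*conj(-I) + 1*(exp(-3*I*pi/4))*conj(exp(3*I*pi/4))]
      = (1/8)[(1) + (-I) + (-1) + (I) + (1) + (-I) + (-1) + (I)] = 0/8 = 0
  <chi_0*chi_3, chi_6> = (1/8)[1*(1)*conj(1) + 1*(exp(3*I*pi/4))*conj(-I) + 1*(-I)*conj(-1) + 1*(exp(I*pi/4))*conj(I) + 1*(-1)*conj(1) + 1*(exp(-I*pi/4))*conj(-I) + 1*(I)*conj(-1) + 1*(exp(-3*I*pi/4))*conj(I)]
      = (1/8)[(1) + (exp(-3*I*pi/4)) + (I) + (-exp(3*I*pi/4)) + (-1) + (exp(I*pi/4)) + (-I) + (-exp(-I*pi/4))] = 0/8 = 0
  <chi_0*chi_3, chi_7> = (1/8)[1*(1)*conj(1) + 1*(exp(3*I*pi/4))*conj(exp(-I*pi/4)) + 1*(-I)*conj(-I) + 1*(exp(I*pi/4))*conj(exp(-3*I*pi/4)) + 1*(-1)*conj(-1) + 1*(exp(-I*pi/4))*conj(exp(3*I*pi/4)) + 1*(I)*conj(I) + 1*(exp(-3*I*pi/4))*conj(exp(I*pi/4))]
      = (1/8)[(1) + (-1) + (1) + (-1) + (1) + (-1) + (1) + (-1)] = 0/8 = 0
(Exp terms are combined using exp(i*s)*conj(exp(i*t)) = exp(i*(s-t)), and sums of them are collapsed using the identity that for every m > 1 the m distinct m-th roots of unity sum to 0, e.g. 1 + exp(2*I*pi/3) + exp(-2*I*pi/3) = 0.)
Hence the multiplicities are chi_3: 1. Dimension check: dim(chi_0)*dim(chi_3) = 1*1 = 1 and sum (mult * dim) = 1*1 = 1.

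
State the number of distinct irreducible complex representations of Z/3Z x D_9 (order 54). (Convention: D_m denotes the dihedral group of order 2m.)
18

Working: The number of irreducible complex representations of a finite group equals its number of conjugacy classes. For a direct product, #classes(G x H) = #classes(G) * #classes(H). Z/3Z has 3 classes (abelian), D_9 has 6 classes, so 3 * 6 = 18, so Z/3Z x D_9 (order 54) has exactly 18 irreducible complex representations.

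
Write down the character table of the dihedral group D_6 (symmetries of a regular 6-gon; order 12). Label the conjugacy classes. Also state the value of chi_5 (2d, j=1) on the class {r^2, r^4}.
Conjugacy classes: {e} of size 1, {r^3} of size 1, {r^1, r^5} of size 2, {r^2, r^4} of size 2, {s, sr^2, ...} of size 3, {sr, sr^3, ...} of size 3.
Character table:
  irrep \ class              {e} (size 1)  {r^3} (size 1)  {r^1, r^5} (size 2)  {r^2, r^4} (size 2)  {s, sr^2, ...} (size 3)  {sr, sr^3, ...} (size 3)
  chi_1 (triv)               1             1               1                    1                    1                        1                       
  chi_2 (sign: r->1, s->-1)  1             1               1                    1                    -1                       -1                      
  chi_3 (r->-1, s->1)        1             -1              -1                   1                    1                        -1                      
  chi_4 (r->-1, s->-1)       1             -1              -1                   1                    -1                       1                       
  chi_5 (2d, j=1)            2             -2              1                    -1                   0                        0                       
  chi_6 (2d, j=2)            2             2               -1                   -1                   0                        0                       

Spot check: chi_5 (2d, j=1) on {r^2, r^4} = -1.

Proof sketch: D_6 has order 2*6 = 12 with 6 conjugacy classes, hence 6 irreducibles. Sum of squared dims 1 + 1 + 1 + 1 + 4 + 4 = 12 = |G|. Linear characters come from the abelianisation; the 2-dimensional irreps have character r^k -> 2*cos(2*pi*j*k/6), reflections -> 0.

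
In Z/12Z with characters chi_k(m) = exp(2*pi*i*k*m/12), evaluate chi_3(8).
chi_3(8) = zeta_12^24 = 1

Why: chi_3(8) = zeta_12^(3*8) = zeta_12^24. Since zeta_12^12 = 1, this equals zeta_12^0 = exp(2*pi*i*0/12) = 1.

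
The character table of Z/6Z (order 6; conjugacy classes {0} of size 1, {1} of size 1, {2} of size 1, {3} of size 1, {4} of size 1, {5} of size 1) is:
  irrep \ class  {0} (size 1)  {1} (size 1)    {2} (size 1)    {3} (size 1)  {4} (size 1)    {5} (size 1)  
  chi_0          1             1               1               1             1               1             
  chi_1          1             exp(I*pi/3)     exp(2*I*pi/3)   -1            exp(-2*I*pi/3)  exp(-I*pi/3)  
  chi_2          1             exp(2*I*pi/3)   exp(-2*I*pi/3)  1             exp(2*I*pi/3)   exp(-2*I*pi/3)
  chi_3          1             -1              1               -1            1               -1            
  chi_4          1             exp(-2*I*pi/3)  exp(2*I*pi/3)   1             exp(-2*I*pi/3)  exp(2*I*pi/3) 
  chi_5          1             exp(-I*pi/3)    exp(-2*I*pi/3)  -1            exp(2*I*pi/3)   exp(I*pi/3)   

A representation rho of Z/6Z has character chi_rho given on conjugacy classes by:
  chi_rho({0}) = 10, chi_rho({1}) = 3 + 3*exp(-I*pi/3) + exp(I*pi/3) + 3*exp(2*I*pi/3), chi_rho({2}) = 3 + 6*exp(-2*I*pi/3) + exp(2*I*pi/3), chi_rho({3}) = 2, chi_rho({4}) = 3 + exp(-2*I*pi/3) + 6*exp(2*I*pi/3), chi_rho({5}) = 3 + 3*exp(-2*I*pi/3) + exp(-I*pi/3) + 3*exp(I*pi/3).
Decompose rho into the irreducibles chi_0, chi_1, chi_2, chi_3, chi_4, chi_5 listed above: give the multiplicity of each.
Multiplicities: chi_0: 3, chi_1: 1, chi_2: 3, chi_3: 0, chi_4: 0, chi_5: 3.

Why: Use <chi_rho, chi> = (1/|G|) sum_C |C| * chi_rho(C) * conj(chi(C)) with |G| = 6 for each irreducible chi in the table:
  <chi_rho, chi_0> = (1/6)[1*(10)*conj(1) + 1*(3 + 3*exp(-I*pi/3) + exp(I*pi/3) + 3*exp(2*I*pi/3))*conj(1) + 1*(3 + 6*exp(-2*I*pi/3) + exp(2*I*pi/3))*conj(1) + 1*(2)*conj(1) + 1*(3 + exp(-2*I*pi/3) + 6*exp(2*I*pi/3))*conj(1) + 1*(3 + 3*exp(-2*I*pi/3) + exp(-I*pi/3) + 3*exp(I*pi/3))*conj(1)]
      = (1/6)[(10) + (3 + 3*exp(-I*pi/3) + exp(I*pi/3) + 3*exp(2*I*pi/3)) + (3 + 6*exp(-2*I*pi/3) + exp(2*I*pi/3)) + (2) + (3 + exp(-2*I*pi/3) + 6*exp(2*I*pi/3)) + (3 + 3*exp(-2*I*pi/3) + exp(-I*pi/3) + 3*exp(I*pi/3))] = 18/6 = 3
  <chi_rho, chi_1> = (1/6)[1*(10)*conj(1) + 1*(3 + 3*exp(-I*pi/3) + exp(I*pi/3) + 3*exp(2*I*pi/3))*conj(exp(I*pi/3)) + 1*(3 + 6*exp(-2*I*pi/3) + exp(2*I*pi/3))*conj(exp(2*I*pi/3)) + 1*(2)*conj(-1) + 1*(3 + exp(-2*I*pi/3) + 6*exp(2*I*pi/3))*conj(exp(-2*I*pi/3)) + 1*(3 + 3*exp(-2*I*pi/3) + exp(-I*pi/3) + 3*exp(I*pi/3))*conj(exp(-I*pi/3))]
      = (1/6)[(10) + (1 + 3*exp(-2*I*pi/3) + 3*exp(-I*pi/3) + 3*exp(I*pi/3)) + (1 + 3*exp(-2*I*pi/3) + 6*exp(2*I*pi/3)) + (-2) + (1 + 6*exp(-2*I*pi/3) + 3*exp(2*I*pi/3)) + (1 + 3*exp(-I*pi/3) + 3*exp(2*I*pi/3) + 3*exp(I*pi/3))] = 6/6 = 1
  <chi_rho, chi_2> = (1/6)[1*(10)*conj(1) + 1*(3 + 3*exp(-I*pi/3) + exp(I*pi/3) + 3*exp(2*I*pi/3))*conj(exp(2*I*pi/3)) + 1*(3 + 6*exp(-2*I*pi/3) + exp(2*I*pi/3))*conj(exp(-2*I*pi/3)) + 1*(2)*conj(1) + 1*(3 + exp(-2*I*pi/3) + 6*exp(2*I*pi/3))*conj(exp(2*I*pi/3)) + 1*(3 + 3*exp(-2*I*pi/3) + exp(-I*pi/3) + 3*exp(I*pi/3))*conj(exp(-2*I*pi/3))]
      = (1/6)[(10) + (3*exp(-2*I*pi/3) + exp(-I*pi/3)) + (6 + exp(-2*I*pi/3) + 3*exp(2*I*pi/3)) + (2) + (6 + 3*exp(-2*I*pi/3) + exp(2*I*pi/3)) + (exp(I*pi/3) + 3*exp(2*I*pi/3))] = 18/6 = 3
  <chi_rho, chi_3> = (1/6)[1*(10)*conj(1) + 1*(3 + 3*exp(-I*pi/3) + exp(I*pi/3) + 3*exp(2*I*pi/3))*conj(-1) + 1*(3 + 6*exp(-2*I*pi/3) + exp(2*I*pi/3))*conj(1) + 1*(2)*conj(-1) + 1*(3 + exp(-2*I*pi/3) + 6*exp(2*I*pi/3))*conj(1) + 1*(3 + 3*exp(-2*I*pi/3) + exp(-I*pi/3) + 3*exp(I*pi/3))*conj(-1)]
      = (1/6)[(10) + (-3 - 3*exp(2*I*pi/3) - exp(I*pi/3) - 3*exp(-I*pi/3)) + (3 + 6*exp(-2*I*pi/3) + exp(2*I*pi/3)) + (-2) + (3 + exp(-2*I*pi/3) + 6*exp(2*I*pi/3)) + (-3 - 3*exp(I*pi/3) - exp(-I*pi/3) - 3*exp(-2*I*pi/3))] = 0/6 = 0
  <chi_rho, chi_4> = (1/6)[1*(10)*conj(1) + 1*(3 + 3*exp(-I*pi/3) + exp(I*pi/3) + 3*exp(2*I*pi/3))*conj(exp(-2*I*pi/3)) + 1*(3 + 6*exp(-2*I*pi/3) + exp(2*I*pi/3))*conj(exp(2*I*pi/3)) + 1*(2)*conj(1) + 1*(3 + exp(-2*I*pi/3) + 6*exp(2*I*pi/3))*conj(exp(-2*I*pi/3)) + 1*(3 + 3*exp(-2*I*pi/3) + exp(-I*pi/3) + 3*exp(I*pi/3))*conj(exp(2*I*pi/3))]
      = (1/6)[(10) + (-1 + 3*exp(-2*I*pi/3) + 3*exp(2*I*pi/3) + 3*exp(I*pi/3)) + (1 + 3*exp(-2*I*pi/3) + 6*exp(2*I*pi/3)) + (2) + (1 + 6*exp(-2*I*pi/3) + 3*exp(2*I*pi/3)) + (-1 + 3*exp(-2*I*pi/3) + 3*exp(-I*pi/3) + 3*exp(2*I*pi/3))] = 0/6 = 0
  <chi_rho, chi_5> = (1/6)[1*(10)*conj(1) + 1*(3 + 3*exp(-I*pi/3) + exp(I*pi/3) + 3*exp(2*I*pi/3))*conj(exp(-I*pi/3)) + 1*(3 + 6*exp(-2*I*pi/3) + exp(2*I*pi/3))*conj(exp(-2*I*pi/3)) + 1*(2)*conj(-1) + 1*(3 + exp(-2*I*pi/3) + 6*exp(2*I*pi/3))*conj(exp(2*I*pi/3)) + 1*(3 + 3*exp(-2*I*pi/3) + exp(-I*pi/3) + 3*exp(I*pi/3))*conj(exp(I*pi/3))]
      = (1/6)[(10) + (exp(2*I*pi/3) + 3*exp(I*pi/3)) + (6 + exp(-2*I*pi/3) + 3*exp(2*I*pi/3)) + (-2) + (6 + 3*exp(-2*I*pi/3) + exp(2*I*pi/3)) + (3*exp(-I*pi/3) + exp(-2*I*pi/3))] = 18/6 = 3
(Exp terms are combined using exp(i*s)*conj(exp(i*t)) = exp(i*(s-t)), and sums of them are collapsed using the identity that for every m > 1 the m distinct m-th roots of unity sum to 0, e.g. 1 + exp(2*I*pi/3) + exp(-2*I*pi/3) = 0.)
Dimension check: dim(rho) = sum (mult * dim) = 3*1 + 1*1 + 3*1 + 0*1 + 0*1 + 3*1 = 10 = chi_rho(e) = 10.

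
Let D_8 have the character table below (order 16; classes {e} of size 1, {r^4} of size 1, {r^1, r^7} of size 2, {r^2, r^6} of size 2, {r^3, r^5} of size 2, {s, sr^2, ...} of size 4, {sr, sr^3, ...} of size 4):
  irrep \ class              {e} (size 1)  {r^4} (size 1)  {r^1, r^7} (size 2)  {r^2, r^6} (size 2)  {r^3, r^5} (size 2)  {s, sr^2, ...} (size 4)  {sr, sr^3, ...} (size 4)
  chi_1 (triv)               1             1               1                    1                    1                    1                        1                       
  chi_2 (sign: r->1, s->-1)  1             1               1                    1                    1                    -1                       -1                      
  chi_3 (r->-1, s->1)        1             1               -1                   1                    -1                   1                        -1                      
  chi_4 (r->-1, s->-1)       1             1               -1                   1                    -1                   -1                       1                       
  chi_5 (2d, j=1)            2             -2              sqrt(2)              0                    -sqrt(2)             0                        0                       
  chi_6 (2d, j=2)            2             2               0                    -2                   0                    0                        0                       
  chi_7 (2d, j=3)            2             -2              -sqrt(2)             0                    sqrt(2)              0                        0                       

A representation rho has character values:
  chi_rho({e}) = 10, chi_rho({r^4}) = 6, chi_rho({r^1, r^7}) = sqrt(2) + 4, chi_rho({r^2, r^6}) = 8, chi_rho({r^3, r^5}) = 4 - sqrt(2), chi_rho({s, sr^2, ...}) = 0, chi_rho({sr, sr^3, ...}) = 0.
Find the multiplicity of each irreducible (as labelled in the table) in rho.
Multiplicities: chi_1: 3, chi_2: 3, chi_3: 1, chi_4: 1, chi_5: 1, chi_6: 0, chi_7: 0.

Why: Use <chi_rho, chi> = (1/|G|) sum_C |C| * chi_rho(C) * conj(chi(C)) with |G| = 16 for each irreducible chi in the table:
  <chi_rho, chi_1> = (1/16)[1*(10)*conj(1) + 1*(6)*conj(1) + 2*(sqrt(2) + 4)*conj(1) + 2*(8)*conj(1) + 2*(4 - sqrt(2))*conj(1) + 4*(0)*conj(1) + 4*(0)*conj(1)]
      = (1/16)[(10) + (6) + (2*sqrt(2) + 8) + (16) + (8 - 2*sqrt(2)) + (0) + (0)] = 48/16 = 3
  <chi_rho, chi_2> = (1/16)[1*(10)*conj(1) + 1*(6)*conj(1) + 2*(sqrt(2) + 4)*conj(1) + 2*(8)*conj(1) + 2*(4 - sqrt(2))*conj(1) + 4*(0)*conj(-1) + 4*(0)*conj(-1)]
      = (1/16)[(10) + (6) + (2*sqrt(2) + 8) + (16) + (8 - 2*sqrt(2)) + (0) + (0)] = 48/16 = 3
  <chi_rho, chi_3> = (1/16)[1*(10)*conj(1) + 1*(6)*conj(1) + 2*(sqrt(2) + 4)*conj(-1) + 2*(8)*conj(1) + 2*(4 - sqrt(2))*conj(-1) + 4*(0)*conj(1) + 4*(0)*conj(-1)]
      = (1/16)[(10) + (6) + (-8 - 2*sqrt(2)) + (16) + (-8 + 2*sqrt(2)) + (0) + (0)] = 16/16 = 1
  <chi_rho, chi_4> = (1/16)[1*(10)*conj(1) + 1*(6)*conj(1) + 2*(sqrt(2) + 4)*conj(-1) + 2*(8)*conj(1) + 2*(4 - sqrt(2))*conj(-1) + 4*(0)*conj(-1) + 4*(0)*conj(1)]
      = (1/16)[(10) + (6) + (-8 - 2*sqrt(2)) + (16) + (-8 + 2*sqrt(2)) + (0) + (0)] = 16/16 = 1
  <chi_rho, chi_5> = (1/16)[1*(10)*conj(2) + 1*(6)*conj(-2) + 2*(sqrt(2) + 4)*conj(sqrt(2)) + 2*(8)*conj(0) + 2*(4 - sqrt(2))*conj(-sqrt(2)) + 4*(0)*conj(0) + 4*(0)*conj(0)]
      = (1/16)[(20) + (-12) + (4 + 8*sqrt(2)) + (0) + (4 - 8*sqrt(2)) + (0) + (0)] = 16/16 = 1
  <chi_rho, chi_6> = (1/16)[1*(10)*conj(2) + 1*(6)*conj(2) + 2*(sqrt(2) + 4)*conj(0) + 2*(8)*conj(-2) + 2*(4 - sqrt(2))*conj(0) + 4*(0)*conj(0) + 4*(0)*conj(0)]
      = (1/16)[(20) + (12) + (0) + (-32) + (0) + (0) + (0)] = 0/16 = 0
  <chi_rho, chi_7> = (1/16)[1*(10)*conj(2) + 1*(6)*conj(-2) + 2*(sqrt(2) + 4)*conj(-sqrt(2)) + 2*(8)*conj(0) + 2*(4 - sqrt(2))*conj(sqrt(2)) + 4*(0)*conj(0) + 4*(0)*conj(0)]
      = (1/16)[(20) + (-12) + (-8*sqrt(2) - 4) + (0) + (-4 + 8*sqrt(2)) + (0) + (0)] = 0/16 = 0
Dimension check: dim(rho) = sum (mult * dim) = 3*1 + 3*1 + 1*1 + 1*1 + 1*2 + 0*2 + 0*2 = 10 = chi_rho(e) = 10.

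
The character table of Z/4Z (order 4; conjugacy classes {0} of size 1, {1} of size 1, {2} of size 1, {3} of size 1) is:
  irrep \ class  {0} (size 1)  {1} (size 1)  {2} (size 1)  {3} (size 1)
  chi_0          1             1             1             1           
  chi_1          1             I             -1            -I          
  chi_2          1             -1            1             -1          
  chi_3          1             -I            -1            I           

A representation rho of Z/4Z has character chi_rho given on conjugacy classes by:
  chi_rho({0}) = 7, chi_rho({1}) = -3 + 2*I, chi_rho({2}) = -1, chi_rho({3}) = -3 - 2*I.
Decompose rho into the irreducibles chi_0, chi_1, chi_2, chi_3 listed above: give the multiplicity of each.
Multiplicities: chi_0: 0, chi_1: 3, chi_2: 3, chi_3: 1.

Justification: Use <chi_rho, chi> = (1/|G|) sum_C |C| * chi_rho(C) * conj(chi(C)) with |G| = 4 for each irreducible chi in the table:
  <chi_rho, chi_0> = (1/4)[1*(7)*conj(1) + 1*(-3 + 2*I)*conj(1) + 1*(-1)*conj(1) + 1*(-3 - 2*I)*conj(1)]
      = (1/4)[(7) + (-3 + 2*I) + (-1) + (-3 - 2*I)] = 0/4 = 0
  <chi_rho, chi_1> = (1/4)[1*(7)*conj(1) + 1*(-3 + 2*I)*conj(I) + 1*(-1)*conj(-1) + 1*(-3 - 2*I)*conj(-I)]
      = (1/4)[(7) + (2 + 3*I) + (1) + (2 - 3*I)] = 12/4 = 3
  <chi_rho, chi_2> = (1/4)[1*(7)*conj(1) + 1*(-3 + 2*I)*conj(-1) + 1*(-1)*conj(1) + 1*(-3 - 2*I)*conj(-1)]
      = (1/4)[(7) + (3 - 2*I) + (-1) + (3 + 2*I)] = 12/4 = 3
  <chi_rho, chi_3> = (1/4)[1*(7)*conj(1) + 1*(-3 + 2*I)*conj(-I) + 1*(-1)*conj(-1) + 1*(-3 - 2*I)*conj(I)]
      = (1/4)[(7) + (-2 - 3*I) + (1) + (-2 + 3*I)] = 4/4 = 1
(Exp terms are combined using exp(i*s)*conj(exp(i*t)) = exp(i*(s-t)), and sums of them are collapsed using the identity that for every m > 1 the m distinct m-th roots of unity sum to 0, e.g. 1 + exp(2*I*pi/3) + exp(-2*I*pi/3) = 0.)
Dimension check: dim(rho) = sum (mult * dim) = 0*1 + 3*1 + 3*1 + 1*1 = 7 = chi_rho(e) = 7.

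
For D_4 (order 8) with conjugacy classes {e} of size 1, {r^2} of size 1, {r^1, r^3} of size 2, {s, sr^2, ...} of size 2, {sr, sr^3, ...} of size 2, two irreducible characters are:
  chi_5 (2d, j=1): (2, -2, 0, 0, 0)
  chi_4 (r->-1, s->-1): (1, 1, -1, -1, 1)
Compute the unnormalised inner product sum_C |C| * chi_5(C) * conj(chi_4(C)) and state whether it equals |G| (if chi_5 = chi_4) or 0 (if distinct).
Sum = 0; so <chi_5, chi_4> = 0 (distinct irreducibles are orthogonal).

Argument: Compute term by term over conjugacy classes (|C| * chi_5(C) * conj(chi_4(C))):
  1*(2)*conj(1) + 1*(-2)*conj(1) + 2*(0)*conj(-1) + 2*(0)*conj(-1) + 2*(0)*conj(1)
  = (2) + (-2) + (0) + (0) + (0)
  = 0.
Dividing by |G| = 8 gives 0/8 = 0, matching the row-orthogonality relation <chi_5, chi_4> = [chi_5 = chi_4].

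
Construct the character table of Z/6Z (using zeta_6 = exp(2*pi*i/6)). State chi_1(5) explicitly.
Character table of Z/6Z (irreps indexed chi_0,...,chi_5 with chi_k(m) = zeta_6^(k*m), zeta_6 = exp(2*pi*i/6)):
  irrep \ class  {0} (size 1)  {1} (size 1)    {2} (size 1)    {3} (size 1)  {4} (size 1)    {5} (size 1)  
  chi_0          1             1               1               1             1               1             
  chi_1          1             exp(I*pi/3)     exp(2*I*pi/3)   -1            exp(-2*I*pi/3)  exp(-I*pi/3)  
  chi_2          1             exp(2*I*pi/3)   exp(-2*I*pi/3)  1             exp(2*I*pi/3)   exp(-2*I*pi/3)
  chi_3          1             -1              1               -1            1               -1            
  chi_4          1             exp(-2*I*pi/3)  exp(2*I*pi/3)   1             exp(-2*I*pi/3)  exp(2*I*pi/3) 
  chi_5          1             exp(-I*pi/3)    exp(-2*I*pi/3)  -1            exp(2*I*pi/3)   exp(I*pi/3)   

Spot check: chi_1(5) = zeta_6^(1*5) = zeta_6^5 = exp(-I*pi/3).

Proof sketch: Z/6Z is abelian, so all 6 irreducible complex representations are 1-dimensional. They are given by chi_k(m) = zeta_6^(k*m) for k = 0,...,5. Row orthogonality: sum_m chi_k(m) conj(chi_l(m)) = 6 * [k = l].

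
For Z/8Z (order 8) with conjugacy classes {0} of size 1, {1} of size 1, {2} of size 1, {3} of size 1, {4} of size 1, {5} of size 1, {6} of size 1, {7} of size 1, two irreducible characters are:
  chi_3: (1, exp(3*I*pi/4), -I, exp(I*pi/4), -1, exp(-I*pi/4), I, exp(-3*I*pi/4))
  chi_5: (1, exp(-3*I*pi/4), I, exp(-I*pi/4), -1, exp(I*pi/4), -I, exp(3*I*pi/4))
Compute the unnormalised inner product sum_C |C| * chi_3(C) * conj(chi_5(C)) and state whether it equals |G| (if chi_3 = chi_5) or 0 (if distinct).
Sum = 0; so <chi_3, chi_5> = 0 (distinct irreducibles are orthogonal).

Derivation: Compute term by term over conjugacy classes (|C| * chi_3(C) * conj(chi_5(C))):
  1*(1)*conj(1) + 1*(exp(3*I*pi/4))*conj(exp(-3*I*pi/4)) + 1*(-I)*conj(I) + 1*(exp(I*pi/4))*conj(exp(-I*pi/4)) + 1*(-1)*conj(-1) + 1*(exp(-I*pi/4))*conj(exp(I*pi/4)) + 1*(I)*conj(-I) + 1*(exp(-3*I*pi/4))*conj(exp(3*I*pi/4))
  = (1) + (-I) + (-1) + (I) + (1) + (-I) + (-1) + (I)
  = 0.
(Exp terms are combined using exp(i*s)*conj(exp(i*t)) = exp(i*(s-t)), and sums of them are collapsed using the identity that for every m > 1 the m distinct m-th roots of unity sum to 0, e.g. 1 + exp(2*I*pi/3) + exp(-2*I*pi/3) = 0.)
Dividing by |G| = 8 gives 0/8 = 0, matching the row-orthogonality relation <chi_3, chi_5> = [chi_3 = chi_5].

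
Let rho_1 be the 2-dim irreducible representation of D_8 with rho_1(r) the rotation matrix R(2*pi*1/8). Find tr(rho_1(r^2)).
chi_{rho_1}(r^2) = 2*cos(2*pi*1*2/8) = 0

Justification: rho_1(r^2) is rotation by angle 2*pi*1*2/8, whose trace is 2*cos(2*pi*1*2/8) = 0.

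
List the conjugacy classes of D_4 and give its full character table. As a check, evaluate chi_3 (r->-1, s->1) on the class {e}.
Conjugacy classes: {e} of size 1, {r^2} of size 1, {r^1, r^3} of size 2, {s, sr^2, ...} of size 2, {sr, sr^3, ...} of size 2.
Character table:
  irrep \ class              {e} (size 1)  {r^2} (size 1)  {r^1, r^3} (size 2)  {s, sr^2, ...} (size 2)  {sr, sr^3, ...} (size 2)
  chi_1 (triv)               1             1               1                    1                        1                       
  chi_2 (sign: r->1, s->-1)  1             1               1                    -1                       -1                      
  chi_3 (r->-1, s->1)        1             1               -1                   1                        -1                      
  chi_4 (r->-1, s->-1)       1             1               -1                   -1                       1                       
  chi_5 (2d, j=1)            2             -2              0                    0                        0                       

Spot check: chi_3 (r->-1, s->1) on {e} = 1.

Solution. D_4 has order 2*4 = 8 with 5 conjugacy classes, hence 5 irreducibles. Sum of squared dims 1 + 1 + 1 + 1 + 4 = 8 = |G|. Linear characters come from the abelianisation; the 2-dimensional irreps have character r^k -> 2*cos(2*pi*j*k/4), reflections -> 0.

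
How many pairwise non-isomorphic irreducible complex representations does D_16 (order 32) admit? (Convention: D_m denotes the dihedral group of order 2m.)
11

Explanation: The number of irreducible complex representations of a finite group equals its number of conjugacy classes. D_16 has 11 conjugacy classes (n/2 + 3 for n even), so D_16 (order 32) has exactly 11 irreducible complex representations.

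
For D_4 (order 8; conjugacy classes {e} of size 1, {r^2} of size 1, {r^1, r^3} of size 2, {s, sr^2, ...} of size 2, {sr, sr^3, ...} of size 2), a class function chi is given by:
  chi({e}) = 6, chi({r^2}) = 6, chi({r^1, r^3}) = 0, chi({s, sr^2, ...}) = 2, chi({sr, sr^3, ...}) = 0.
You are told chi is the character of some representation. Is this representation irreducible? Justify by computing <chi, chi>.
Not irreducible (reducible): <chi, chi> = 10 > 1.

Derivation: <chi, chi> = (1/|G|) sum_C |C| * |chi(C)|^2 = (1/8)[1*|6|^2 + 1*|6|^2 + 2*|0|^2 + 2*|2|^2 + 2*|0|^2]
  = (1/8)[(36) + (36) + (0) + (8) + (0)] = 80/8 = 10.
A character is irreducible iff <chi, chi> = 1, so this representation is reducible.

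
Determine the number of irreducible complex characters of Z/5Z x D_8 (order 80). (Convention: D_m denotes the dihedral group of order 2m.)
35

Details: The number of irreducible complex representations of a finite group equals its number of conjugacy classes. For a direct product, #classes(G x H) = #classes(G) * #classes(H). Z/5Z has 5 classes (abelian), D_8 has 7 classes, so 5 * 7 = 35, so Z/5Z x D_8 (order 80) has exactly 35 irreducible complex representations.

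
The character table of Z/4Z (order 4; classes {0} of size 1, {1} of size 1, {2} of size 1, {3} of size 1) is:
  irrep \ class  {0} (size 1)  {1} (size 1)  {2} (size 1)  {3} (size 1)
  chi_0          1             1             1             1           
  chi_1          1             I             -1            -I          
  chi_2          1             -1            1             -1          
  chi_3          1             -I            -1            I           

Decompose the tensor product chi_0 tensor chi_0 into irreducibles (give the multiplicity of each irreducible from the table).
chi_0 tensor chi_0 = chi_0 (all other irreducibles have multiplicity 0).

Explanation: The character of a tensor product is the pointwise product (chi_0 * chi_0)(C) = chi_0(C) * chi_0(C):
  {0}: (1)*(1), {1}: (1)*(1), {2}: (1)*(1), {3}: (1)*(1)
so (chi_0 * chi_0) takes values
  {0} -> 1, {1} -> 1, {2} -> 1, {3} -> 1.
Now take the inner product of this character with each irreducible chi from the table, <chi_0*chi_0, chi> = (1/4) sum_C |C| (chi_0*chi_0)(C) conj(chi(C)):
  <chi_0*chi_0, chi_0> = (1/4)[1*(1)*conj(1) + 1*(1)*conj(1) + 1*(1)*conj(1) + 1*(1)*conj(1)]
      = (1/4)[(1) + (1) + (1) + (1)] = 4/4 = 1
  <chi_0*chi_0, chi_1> = (1/4)[1*(1)*conj(1) + 1*(1)*conj(I) + 1*(1)*conj(-1) + 1*(1)*conj(-I)]
      = (1/4)[(1) + (-I) + (-1) + (I)] = 0/4 = 0
  <chi_0*chi_0, chi_2> = (1/4)[1*(1)*conj(1) + 1*(1)*conj(-1) + 1*(1)*conj(1) + 1*(1)*conj(-1)]
      = (1/4)[(1) + (-1) + (1) + (-1)] = 0/4 = 0
  <chi_0*chi_0, chi_3> = (1/4)[1*(1)*conj(1) + 1*(1)*conj(-I) + 1*(1)*conj(-1) + 1*(1)*conj(I)]
      = (1/4)[(1) + (I) + (-1) + (-I)] = 0/4 = 0
(Exp terms are combined using exp(i*s)*conj(exp(i*t)) = exp(i*(s-t)), and sums of them are collapsed using the identity that for every m > 1 the m distinct m-th roots of unity sum to 0, e.g. 1 + exp(2*I*pi/3) + exp(-2*I*pi/3) = 0.)
Hence the multiplicities are chi_0: 1. Dimension check: dim(chi_0)*dim(chi_0) = 1*1 = 1 and sum (mult * dim) = 1*1 = 1.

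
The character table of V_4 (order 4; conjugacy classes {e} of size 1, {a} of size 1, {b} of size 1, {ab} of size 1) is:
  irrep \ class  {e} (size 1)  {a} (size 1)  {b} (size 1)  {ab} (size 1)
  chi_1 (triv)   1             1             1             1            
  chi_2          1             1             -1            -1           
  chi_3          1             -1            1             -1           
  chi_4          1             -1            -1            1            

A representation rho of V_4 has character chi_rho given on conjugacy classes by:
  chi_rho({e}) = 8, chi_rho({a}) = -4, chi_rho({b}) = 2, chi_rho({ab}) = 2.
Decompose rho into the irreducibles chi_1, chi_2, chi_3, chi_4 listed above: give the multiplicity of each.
Multiplicities: chi_1: 2, chi_2: 0, chi_3: 3, chi_4: 3.

Argument: Use <chi_rho, chi> = (1/|G|) sum_C |C| * chi_rho(C) * conj(chi(C)) with |G| = 4 for each irreducible chi in the table:
  <chi_rho, chi_1> = (1/4)[1*(8)*conj(1) + 1*(-4)*conj(1) + 1*(2)*conj(1) + 1*(2)*conj(1)]
      = (1/4)[(8) + (-4) + (2) + (2)] = 8/4 = 2
  <chi_rho, chi_2> = (1/4)[1*(8)*conj(1) + 1*(-4)*conj(1) + 1*(2)*conj(-1) + 1*(2)*conj(-1)]
      = (1/4)[(8) + (-4) + (-2) + (-2)] = 0/4 = 0
  <chi_rho, chi_3> = (1/4)[1*(8)*conj(1) + 1*(-4)*conj(-1) + 1*(2)*conj(1) + 1*(2)*conj(-1)]
      = (1/4)[(8) + (4) + (2) + (-2)] = 12/4 = 3
  <chi_rho, chi_4> = (1/4)[1*(8)*conj(1) + 1*(-4)*conj(-1) + 1*(2)*conj(-1) + 1*(2)*conj(1)]
      = (1/4)[(8) + (4) + (-2) + (2)] = 12/4 = 3
Dimension check: dim(rho) = sum (mult * dim) = 2*1 + 0*1 + 3*1 + 3*1 = 8 = chi_rho(e) = 8.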